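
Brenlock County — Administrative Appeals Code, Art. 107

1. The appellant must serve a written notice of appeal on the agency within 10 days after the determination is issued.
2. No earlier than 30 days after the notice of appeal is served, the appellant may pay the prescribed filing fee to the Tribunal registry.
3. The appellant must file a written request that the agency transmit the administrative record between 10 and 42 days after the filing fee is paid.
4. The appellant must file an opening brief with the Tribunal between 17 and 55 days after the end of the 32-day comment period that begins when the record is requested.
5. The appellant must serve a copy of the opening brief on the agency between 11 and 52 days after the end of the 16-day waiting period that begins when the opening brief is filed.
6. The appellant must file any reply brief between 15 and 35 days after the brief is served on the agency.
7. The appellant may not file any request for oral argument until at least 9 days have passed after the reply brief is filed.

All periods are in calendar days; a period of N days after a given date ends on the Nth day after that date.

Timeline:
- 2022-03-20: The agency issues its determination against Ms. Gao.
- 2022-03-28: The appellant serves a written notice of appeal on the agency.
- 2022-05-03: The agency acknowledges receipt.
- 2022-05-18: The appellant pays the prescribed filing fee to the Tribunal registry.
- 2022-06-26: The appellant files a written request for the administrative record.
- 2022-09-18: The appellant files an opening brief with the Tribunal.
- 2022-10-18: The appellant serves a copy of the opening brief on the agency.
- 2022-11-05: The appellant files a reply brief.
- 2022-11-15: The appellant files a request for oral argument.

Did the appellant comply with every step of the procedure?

Step 1 — counting 10 days from 2022-03-20 (when the determination is issued) gives a deadline of 2022-03-30; done 2022-03-28 — timely.
Step 2 — must wait 30 days from 2022-03-28 (when the notice of appeal is served), so not before 2022-04-27; 2022-05-18 is on or after that date.
Step 3 — 10 and 42 days from 2022-05-18 (when the filing fee is paid) are 2022-05-28 and 2022-06-29 respectively; 2022-06-26 falls inside that range.
Step 4 — 17 and 55 days from 2022-07-28 (end of the 32-day comment period, which began when the record is requested on 2022-06-26) are 2022-08-14 and 2022-09-21 respectively; done 2022-09-18, which is between those dates.
Step 5 — 11 and 52 days from 2022-10-04 (end of the 16-day waiting period, which began when the opening brief is filed on 2022-09-18) are 2022-10-15 and 2022-11-25 respectively; done 2022-10-18 — within the window.
Step 6 — 15 and 35 days from 2022-10-18 (when the brief is served on the agency) are 2022-11-02 and 2022-11-22 respectively; done 2022-11-05, which is between those dates.
Step 7 — must wait 9 days from 2022-11-05 (when the reply brief is filed), so not before 2022-11-14; done 2022-11-15, after the minimum wait.

Yes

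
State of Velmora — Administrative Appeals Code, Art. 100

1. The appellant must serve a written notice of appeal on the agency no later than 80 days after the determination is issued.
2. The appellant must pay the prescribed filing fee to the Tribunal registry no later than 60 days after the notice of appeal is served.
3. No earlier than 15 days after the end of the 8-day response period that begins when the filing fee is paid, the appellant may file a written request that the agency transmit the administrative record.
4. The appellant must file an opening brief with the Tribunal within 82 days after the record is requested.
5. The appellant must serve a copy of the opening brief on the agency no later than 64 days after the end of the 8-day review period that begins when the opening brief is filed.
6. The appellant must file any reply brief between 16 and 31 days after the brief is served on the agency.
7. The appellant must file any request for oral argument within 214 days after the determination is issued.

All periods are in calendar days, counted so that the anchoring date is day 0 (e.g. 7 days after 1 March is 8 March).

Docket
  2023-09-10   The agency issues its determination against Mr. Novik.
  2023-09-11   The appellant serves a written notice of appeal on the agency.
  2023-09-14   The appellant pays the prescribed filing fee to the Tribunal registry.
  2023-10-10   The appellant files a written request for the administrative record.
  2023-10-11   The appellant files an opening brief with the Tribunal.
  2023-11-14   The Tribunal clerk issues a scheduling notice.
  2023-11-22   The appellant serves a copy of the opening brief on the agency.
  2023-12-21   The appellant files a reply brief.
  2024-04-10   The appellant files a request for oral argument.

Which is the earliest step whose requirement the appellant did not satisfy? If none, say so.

None — every step was satisfied

Step 1: 80 days after 2023-09-10 (when the determination is issued) is 2023-11-29; done 2023-09-11 — timely.
Step 2: 60 days after 2023-09-11 (when the notice of appeal is served) is 2023-11-10; 2023-09-14 is within that limit.
Step 3: the earliest permitted date is 15 days after 2023-09-22 (end of the 8-day response period, which began when the filing fee is paid on 2023-09-14), i.e. 2023-10-07; done 2023-10-10, after the minimum wait.
Step 4: 82 days after 2023-10-10 (when the record is requested) is 2023-12-31; 2023-10-11 is within that limit.
Step 5: 64 days after 2023-10-19 (end of the 8-day review period, which began when the opening brief is filed on 2023-10-11) is 2023-12-22; 2023-11-22 is within that limit.
Step 6: the window is 16–31 days after 2023-11-22 (when the brief is served on the agency), so 2023-12-08 through 2023-12-23; 2023-12-21 falls inside that range.
Step 7: 214 days after 2023-09-10 (when the determination is issued) is 2024-04-11; completed 2024-04-10, before the deadline.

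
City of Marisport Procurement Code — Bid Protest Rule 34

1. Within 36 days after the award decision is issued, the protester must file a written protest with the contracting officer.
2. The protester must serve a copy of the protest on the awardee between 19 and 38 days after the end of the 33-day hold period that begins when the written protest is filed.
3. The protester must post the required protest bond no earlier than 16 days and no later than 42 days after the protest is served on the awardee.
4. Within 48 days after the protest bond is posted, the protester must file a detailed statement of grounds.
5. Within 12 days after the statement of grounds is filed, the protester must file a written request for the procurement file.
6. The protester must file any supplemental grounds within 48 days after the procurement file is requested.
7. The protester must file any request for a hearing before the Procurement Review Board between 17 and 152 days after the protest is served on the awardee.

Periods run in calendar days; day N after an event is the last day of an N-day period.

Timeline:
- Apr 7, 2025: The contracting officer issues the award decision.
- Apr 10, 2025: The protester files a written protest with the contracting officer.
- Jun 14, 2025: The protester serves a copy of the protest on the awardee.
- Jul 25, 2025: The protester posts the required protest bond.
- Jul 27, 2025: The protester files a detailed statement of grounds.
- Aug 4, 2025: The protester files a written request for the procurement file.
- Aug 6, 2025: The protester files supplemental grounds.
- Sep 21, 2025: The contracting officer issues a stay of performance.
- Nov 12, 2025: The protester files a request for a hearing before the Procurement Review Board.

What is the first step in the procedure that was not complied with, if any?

Step 1: 36 days after Apr 7, 2025 (when the award decision is issued) is May 13, 2025; Apr 10, 2025 is within that limit.
Step 2: the window is 19–38 days after May 13, 2025 (end of the 33-day hold period, which began when the written protest is filed on Apr 10, 2025), so Jun 1, 2025 through Jun 20, 2025; done Jun 14, 2025 — within the window.
Step 3: the window is 16–42 days after Jun 14, 2025 (when the protest is served on the awardee), so Jun 30, 2025 through Jul 26, 2025; done Jul 25, 2025 — within the window.
Step 4: 48 days after Jul 25, 2025 (when the protest bond is posted) is Sep 11, 2025; Jul 27, 2025 is within that limit.
Step 5: 12 days after Jul 27, 2025 (when the statement of grounds is filed) is Aug 8, 2025; Aug 4, 2025 is within that limit.
Step 6: 48 days after Aug 4, 2025 (when the procurement file is requested) is Sep 21, 2025; done Aug 6, 2025 — timely.
Step 7: the window is 17–152 days after Jun 14, 2025 (when the protest is served on the awardee), so Jul 1, 2025 through Nov 13, 2025; done Nov 12, 2025 — within the window.

None — every step was satisfied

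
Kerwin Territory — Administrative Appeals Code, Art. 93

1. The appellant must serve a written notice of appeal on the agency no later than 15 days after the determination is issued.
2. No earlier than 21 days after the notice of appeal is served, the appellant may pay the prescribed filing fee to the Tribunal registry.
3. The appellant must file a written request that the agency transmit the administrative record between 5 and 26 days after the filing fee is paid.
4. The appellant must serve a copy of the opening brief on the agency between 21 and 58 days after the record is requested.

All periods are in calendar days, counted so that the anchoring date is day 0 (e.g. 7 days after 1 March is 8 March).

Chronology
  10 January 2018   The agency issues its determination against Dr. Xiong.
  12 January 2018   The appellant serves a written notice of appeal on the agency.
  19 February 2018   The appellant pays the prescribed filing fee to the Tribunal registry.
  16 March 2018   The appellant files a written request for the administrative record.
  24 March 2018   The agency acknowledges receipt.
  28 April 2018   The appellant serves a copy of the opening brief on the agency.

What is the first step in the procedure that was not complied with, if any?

None — every step was satisfied

Step 1 — counting 15 days from 10 January 2018 (when the determination is issued) gives a deadline of 25 January 2018; done 12 January 2018 — timely.
Step 2 — must wait 21 days from 12 January 2018 (when the notice of appeal is served), so not before 2 February 2018; 19 February 2018 is on or after that date.
Step 3 — 5 and 26 days from 19 February 2018 (when the filing fee is paid) are 24 February 2018 and 17 March 2018 respectively; done 16 March 2018, which is between those dates.
Step 4 — 21 and 58 days from 16 March 2018 (when the record is requested) are 6 April 2018 and 13 May 2018 respectively; done 28 April 2018 — within the window.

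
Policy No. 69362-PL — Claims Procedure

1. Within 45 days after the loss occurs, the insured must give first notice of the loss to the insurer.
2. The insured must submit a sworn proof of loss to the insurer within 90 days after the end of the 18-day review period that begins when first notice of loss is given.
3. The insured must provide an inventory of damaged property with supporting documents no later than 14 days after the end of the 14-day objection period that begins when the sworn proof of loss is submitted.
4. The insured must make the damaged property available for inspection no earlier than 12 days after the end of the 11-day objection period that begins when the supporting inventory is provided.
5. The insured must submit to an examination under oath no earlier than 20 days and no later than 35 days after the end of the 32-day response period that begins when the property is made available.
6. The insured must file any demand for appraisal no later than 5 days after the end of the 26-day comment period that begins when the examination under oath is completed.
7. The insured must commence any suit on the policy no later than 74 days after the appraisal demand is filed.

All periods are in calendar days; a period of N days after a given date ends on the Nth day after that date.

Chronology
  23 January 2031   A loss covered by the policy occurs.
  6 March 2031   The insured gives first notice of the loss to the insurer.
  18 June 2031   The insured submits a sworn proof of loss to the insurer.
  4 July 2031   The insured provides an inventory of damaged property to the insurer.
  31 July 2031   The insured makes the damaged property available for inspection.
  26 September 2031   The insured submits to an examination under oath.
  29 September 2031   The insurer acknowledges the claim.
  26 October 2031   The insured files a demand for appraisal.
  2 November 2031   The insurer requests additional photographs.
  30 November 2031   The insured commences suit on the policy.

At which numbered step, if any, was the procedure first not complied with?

Step 1: 45 days after 23 January 2031 (when the loss occurs) is 9 March 2031; done 6 March 2031 — timely.
Step 2: 90 days after 24 March 2031 (end of the 18-day review period, which began when first notice of loss is given on 6 March 2031) is 22 June 2031; completed 18 June 2031, before the deadline.
Step 3: 14 days after 2 July 2031 (end of the 14-day objection period, which began when the sworn proof of loss is submitted on 18 June 2031) is 16 July 2031; done 4 July 2031 — timely.
Step 4: the earliest permitted date is 12 days after 15 July 2031 (end of the 11-day objection period, which began when the supporting inventory is provided on 4 July 2031), i.e. 27 July 2031; done 31 July 2031 — permitted.
Step 5: the window is 20–35 days after 1 September 2031 (end of the 32-day response period, which began when the property is made available on 31 July 2031), so 21 September 2031 through 6 October 2031; 26 September 2031 falls inside that range.
Step 6: 5 days after 22 October 2031 (end of the 26-day comment period, which began when the examination under oath is completed on 26 September 2031) is 27 October 2031; done 26 October 2031 — timely.
Step 7: 74 days after 26 October 2031 (when the appraisal demand is filed) is 8 January 2032; 30 November 2031 is within that limit.

None — every step was satisfied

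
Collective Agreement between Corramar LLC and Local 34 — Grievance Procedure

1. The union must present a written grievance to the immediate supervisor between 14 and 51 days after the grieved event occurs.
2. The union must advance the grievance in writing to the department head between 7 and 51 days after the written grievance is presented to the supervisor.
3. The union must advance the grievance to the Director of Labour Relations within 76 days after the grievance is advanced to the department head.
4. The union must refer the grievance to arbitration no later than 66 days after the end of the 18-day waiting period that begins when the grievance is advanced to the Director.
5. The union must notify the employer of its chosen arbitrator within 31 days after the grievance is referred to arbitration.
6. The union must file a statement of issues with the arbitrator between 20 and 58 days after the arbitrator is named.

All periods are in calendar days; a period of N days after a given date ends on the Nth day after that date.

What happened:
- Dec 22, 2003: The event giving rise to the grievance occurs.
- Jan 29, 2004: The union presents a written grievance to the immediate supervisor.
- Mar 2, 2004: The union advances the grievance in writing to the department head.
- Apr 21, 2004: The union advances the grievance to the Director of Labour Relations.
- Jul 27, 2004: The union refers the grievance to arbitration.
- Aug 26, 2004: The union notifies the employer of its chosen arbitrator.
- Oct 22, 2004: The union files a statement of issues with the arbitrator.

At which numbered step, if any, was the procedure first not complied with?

Step 1 — 14 and 51 days from Dec 22, 2003 (when the grieved event occurs) are Jan 5, 2004 and Feb 11, 2004 respectively; Jan 29, 2004 falls inside that range.
Step 2 — 7 and 51 days from Jan 29, 2004 (when the written grievance is presented to the supervisor) are Feb 5, 2004 and Mar 20, 2004 respectively; done Mar 2, 2004, which is between those dates.
Step 3 — counting 76 days from Mar 2, 2004 (when the grievance is advanced to the department head) gives a deadline of May 17, 2004; Apr 21, 2004 is within that limit.
Step 4 — counting 66 days from May 9, 2004 (end of the 18-day waiting period, which began when the grievance is advanced to the Director on Apr 21, 2004) gives a deadline of Jul 14, 2004; not done until Jul 27, 2004, 13 days after the deadline.
That is the first point of non-compliance.

Step 4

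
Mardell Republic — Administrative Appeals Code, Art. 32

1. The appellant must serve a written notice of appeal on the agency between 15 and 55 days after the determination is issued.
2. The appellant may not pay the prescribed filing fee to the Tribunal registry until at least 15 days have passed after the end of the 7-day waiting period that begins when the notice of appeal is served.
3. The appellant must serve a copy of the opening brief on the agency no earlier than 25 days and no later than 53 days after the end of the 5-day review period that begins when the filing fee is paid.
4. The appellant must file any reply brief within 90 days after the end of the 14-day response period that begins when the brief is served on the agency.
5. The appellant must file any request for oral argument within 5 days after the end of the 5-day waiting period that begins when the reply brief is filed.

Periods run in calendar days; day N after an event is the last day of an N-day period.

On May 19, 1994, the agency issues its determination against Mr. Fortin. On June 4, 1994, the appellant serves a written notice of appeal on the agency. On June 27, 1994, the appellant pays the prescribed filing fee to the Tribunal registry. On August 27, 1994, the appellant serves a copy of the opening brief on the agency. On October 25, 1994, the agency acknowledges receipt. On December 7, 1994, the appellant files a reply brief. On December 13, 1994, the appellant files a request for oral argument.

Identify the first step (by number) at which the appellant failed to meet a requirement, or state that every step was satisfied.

Step 3

Step 1: the window is 15–55 days after May 19, 1994 (when the determination is issued), so June 3, 1994 through July 13, 1994; June 4, 1994 falls inside that range.
Step 2: the earliest permitted date is 15 days after June 11, 1994 (end of the 7-day waiting period, which began when the notice of appeal is served on June 4, 1994), i.e. June 26, 1994; done June 27, 1994, after the minimum wait.
Step 3: the window is 25–53 days after July 2, 1994 (end of the 5-day review period, which began when the filing fee is paid on June 27, 1994), so July 27, 1994 through August 24, 1994; done August 27, 1994 — 3 days after the window closed.
The procedure was therefore not followed at step 3.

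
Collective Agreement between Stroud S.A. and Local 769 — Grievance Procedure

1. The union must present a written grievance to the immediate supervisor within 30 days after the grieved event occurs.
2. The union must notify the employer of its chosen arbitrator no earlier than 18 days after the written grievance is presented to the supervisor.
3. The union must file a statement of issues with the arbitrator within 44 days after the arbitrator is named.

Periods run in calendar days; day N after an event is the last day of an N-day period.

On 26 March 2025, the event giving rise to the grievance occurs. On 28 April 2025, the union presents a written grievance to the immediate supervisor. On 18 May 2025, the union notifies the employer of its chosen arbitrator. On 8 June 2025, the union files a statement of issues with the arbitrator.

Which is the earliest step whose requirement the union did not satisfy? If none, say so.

Step 1 — counting 30 days from 26 March 2025 (when the grieved event occurs) gives a deadline of 25 April 2025; done 28 April 2025 — 3 days late.

Step 1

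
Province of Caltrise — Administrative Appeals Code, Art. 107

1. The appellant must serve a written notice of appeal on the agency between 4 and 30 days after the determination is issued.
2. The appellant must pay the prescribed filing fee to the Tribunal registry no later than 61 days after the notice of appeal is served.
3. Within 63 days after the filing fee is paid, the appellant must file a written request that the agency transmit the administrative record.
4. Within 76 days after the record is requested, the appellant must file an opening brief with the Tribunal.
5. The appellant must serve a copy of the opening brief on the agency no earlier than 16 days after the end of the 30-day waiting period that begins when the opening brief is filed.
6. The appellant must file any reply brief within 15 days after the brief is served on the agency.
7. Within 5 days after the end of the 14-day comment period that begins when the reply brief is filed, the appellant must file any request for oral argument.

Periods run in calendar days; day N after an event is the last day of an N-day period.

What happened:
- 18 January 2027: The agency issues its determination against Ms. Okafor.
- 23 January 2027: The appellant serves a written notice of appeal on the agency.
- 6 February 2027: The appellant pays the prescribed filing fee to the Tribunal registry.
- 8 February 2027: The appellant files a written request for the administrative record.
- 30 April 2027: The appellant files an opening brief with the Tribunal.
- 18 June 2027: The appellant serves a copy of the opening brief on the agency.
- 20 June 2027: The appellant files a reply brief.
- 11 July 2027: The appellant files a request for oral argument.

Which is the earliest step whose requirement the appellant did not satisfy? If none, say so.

Step 4

Step 1: the window is 4–30 days after 18 January 2027 (when the determination is issued), so 22 January 2027 through 17 February 2027; done 23 January 2027, which is between those dates.
Step 2: 61 days after 23 January 2027 (when the notice of appeal is served) is 25 March 2027; 6 February 2027 is within that limit.
Step 3: 63 days after 6 February 2027 (when the filing fee is paid) is 10 April 2027; done 8 February 2027 — timely.
Step 4: 76 days after 8 February 2027 (when the record is requested) is 25 April 2027; done 30 April 2027 — 5 days late.
The analysis stops there.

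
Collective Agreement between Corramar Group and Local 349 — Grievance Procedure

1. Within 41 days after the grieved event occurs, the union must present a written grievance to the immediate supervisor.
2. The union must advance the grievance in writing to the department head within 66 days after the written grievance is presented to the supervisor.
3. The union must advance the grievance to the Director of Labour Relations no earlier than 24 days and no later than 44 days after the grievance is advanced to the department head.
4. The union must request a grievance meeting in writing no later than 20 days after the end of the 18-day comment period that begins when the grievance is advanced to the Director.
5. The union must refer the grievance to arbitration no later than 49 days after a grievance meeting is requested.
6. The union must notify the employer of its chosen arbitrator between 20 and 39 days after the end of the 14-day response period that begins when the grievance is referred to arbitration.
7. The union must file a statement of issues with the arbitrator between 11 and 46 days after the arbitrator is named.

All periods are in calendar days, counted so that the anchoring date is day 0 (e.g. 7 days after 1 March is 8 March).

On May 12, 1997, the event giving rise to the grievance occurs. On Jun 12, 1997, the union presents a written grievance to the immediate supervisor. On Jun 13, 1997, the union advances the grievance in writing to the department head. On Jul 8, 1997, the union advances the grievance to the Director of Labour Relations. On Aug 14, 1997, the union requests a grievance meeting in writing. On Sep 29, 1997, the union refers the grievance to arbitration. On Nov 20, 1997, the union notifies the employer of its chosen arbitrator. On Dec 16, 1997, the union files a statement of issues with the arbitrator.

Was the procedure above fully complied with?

(1) due by May 12, 1997 + 41 days = Jun 22, 1997; done Jun 12, 1997 — timely.
(2) due by Jun 12, 1997 + 66 days = Aug 17, 1997; done Jun 13, 1997 — timely.
(3) the permitted window runs from Jun 13, 1997 + 24 = Jul 7, 1997 to Jun 13, 1997 + 44 = Jul 27, 1997; Jul 8, 1997 falls inside that range.
(4) due by Jul 26, 1997 + 20 days = Aug 15, 1997; completed Aug 14, 1997, before the deadline.
(5) due by Aug 14, 1997 + 49 days = Oct 2, 1997; Sep 29, 1997 is within that limit.
(6) the permitted window runs from Oct 13, 1997 + 20 = Nov 2, 1997 to Oct 13, 1997 + 39 = Nov 21, 1997; done Nov 20, 1997, which is between those dates.
(7) the permitted window runs from Nov 20, 1997 + 11 = Dec 1, 1997 to Nov 20, 1997 + 46 = Jan 5, 1998; done Dec 16, 1997, which is between those dates.

Yes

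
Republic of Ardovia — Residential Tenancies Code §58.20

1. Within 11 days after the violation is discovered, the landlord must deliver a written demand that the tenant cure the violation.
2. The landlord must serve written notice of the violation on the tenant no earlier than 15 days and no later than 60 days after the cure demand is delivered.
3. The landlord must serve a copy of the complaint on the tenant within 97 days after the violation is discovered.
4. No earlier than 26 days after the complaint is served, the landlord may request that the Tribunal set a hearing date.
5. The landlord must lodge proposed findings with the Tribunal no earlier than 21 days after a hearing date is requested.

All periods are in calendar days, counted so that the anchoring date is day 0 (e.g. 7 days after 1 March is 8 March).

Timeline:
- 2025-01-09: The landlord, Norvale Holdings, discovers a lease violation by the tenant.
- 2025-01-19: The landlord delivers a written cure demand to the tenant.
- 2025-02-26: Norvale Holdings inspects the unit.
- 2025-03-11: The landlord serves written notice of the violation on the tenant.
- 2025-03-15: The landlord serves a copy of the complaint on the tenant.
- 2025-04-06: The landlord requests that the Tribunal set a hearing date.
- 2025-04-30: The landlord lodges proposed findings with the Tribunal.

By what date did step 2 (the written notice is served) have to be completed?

2025-03-20

Step 2 runs from 2025-01-19, when the cure demand is delivered. The window is 15–60 days after 2025-01-19; it closes on 2025-03-20.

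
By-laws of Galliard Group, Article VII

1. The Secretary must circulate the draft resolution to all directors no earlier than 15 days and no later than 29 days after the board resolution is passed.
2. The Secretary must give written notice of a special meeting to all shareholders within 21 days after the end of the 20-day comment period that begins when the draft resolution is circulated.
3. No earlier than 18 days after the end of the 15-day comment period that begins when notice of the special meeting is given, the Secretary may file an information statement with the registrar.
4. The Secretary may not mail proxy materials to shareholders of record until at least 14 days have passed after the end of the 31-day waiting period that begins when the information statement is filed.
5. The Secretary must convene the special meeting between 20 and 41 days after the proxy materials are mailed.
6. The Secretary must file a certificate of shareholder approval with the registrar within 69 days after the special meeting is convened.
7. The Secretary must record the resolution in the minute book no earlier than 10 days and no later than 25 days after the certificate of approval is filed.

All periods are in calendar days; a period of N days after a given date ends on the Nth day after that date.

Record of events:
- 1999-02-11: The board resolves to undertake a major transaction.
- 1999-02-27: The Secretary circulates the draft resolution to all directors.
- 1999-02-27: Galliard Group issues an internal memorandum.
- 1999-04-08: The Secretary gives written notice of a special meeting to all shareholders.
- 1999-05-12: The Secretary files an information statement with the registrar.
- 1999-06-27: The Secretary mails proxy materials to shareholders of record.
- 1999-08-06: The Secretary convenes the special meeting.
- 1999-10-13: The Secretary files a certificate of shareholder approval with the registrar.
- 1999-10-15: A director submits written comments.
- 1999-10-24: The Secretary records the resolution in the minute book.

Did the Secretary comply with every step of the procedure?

(1) the permitted window runs from 1999-02-11 + 15 = 1999-02-26 to 1999-02-11 + 29 = 1999-03-12; 1999-02-27 falls inside that range.
(2) due by 1999-03-19 + 21 days = 1999-04-09; completed 1999-04-08, before the deadline.
(3) permitted from 1999-04-23 + 18 days = 1999-05-11 onward; 1999-05-12 is on or after that date.
(4) permitted from 1999-06-12 + 14 days = 1999-06-26 onward; 1999-06-27 is on or after that date.
(5) the permitted window runs from 1999-06-27 + 20 = 1999-07-17 to 1999-06-27 + 41 = 1999-08-07; done 1999-08-06, which is between those dates.
(6) due by 1999-08-06 + 69 days = 1999-10-14; done 1999-10-13 — timely.
(7) the permitted window runs from 1999-10-13 + 10 = 1999-10-23 to 1999-10-13 + 25 = 1999-11-07; 1999-10-24 falls inside that range.

Yes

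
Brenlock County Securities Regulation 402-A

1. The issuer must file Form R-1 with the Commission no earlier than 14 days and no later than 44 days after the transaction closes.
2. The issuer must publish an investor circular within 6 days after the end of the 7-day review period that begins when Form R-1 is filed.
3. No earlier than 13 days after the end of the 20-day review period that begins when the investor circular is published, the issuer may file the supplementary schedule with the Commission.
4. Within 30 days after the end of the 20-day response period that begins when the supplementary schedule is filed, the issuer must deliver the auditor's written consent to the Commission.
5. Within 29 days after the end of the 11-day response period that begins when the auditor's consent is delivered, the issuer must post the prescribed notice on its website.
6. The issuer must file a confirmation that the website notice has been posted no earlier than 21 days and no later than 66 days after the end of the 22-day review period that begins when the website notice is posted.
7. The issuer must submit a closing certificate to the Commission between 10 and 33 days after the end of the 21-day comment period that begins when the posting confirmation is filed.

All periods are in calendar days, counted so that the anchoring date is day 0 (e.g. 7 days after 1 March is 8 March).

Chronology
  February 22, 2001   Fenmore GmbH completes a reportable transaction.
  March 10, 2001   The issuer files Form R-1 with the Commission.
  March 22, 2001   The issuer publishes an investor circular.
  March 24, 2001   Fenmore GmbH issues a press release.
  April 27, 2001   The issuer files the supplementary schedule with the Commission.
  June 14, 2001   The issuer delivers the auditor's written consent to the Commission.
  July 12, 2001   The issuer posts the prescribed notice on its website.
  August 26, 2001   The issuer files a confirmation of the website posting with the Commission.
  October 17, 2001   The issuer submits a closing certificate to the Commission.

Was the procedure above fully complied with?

(1) the permitted window runs from February 22, 2001 + 14 = March 8, 2001 to February 22, 2001 + 44 = April 7, 2001; done March 10, 2001 — within the window.
(2) due by March 17, 2001 + 6 days = March 23, 2001; done March 22, 2001 — timely.
(3) permitted from April 11, 2001 + 13 days = April 24, 2001 onward; April 27, 2001 is on or after that date.
(4) due by May 17, 2001 + 30 days = June 16, 2001; completed June 14, 2001, before the deadline.
(5) due by June 25, 2001 + 29 days = July 24, 2001; completed July 12, 2001, before the deadline.
(6) the permitted window runs from August 3, 2001 + 21 = August 24, 2001 to August 3, 2001 + 66 = October 8, 2001; August 26, 2001 falls inside that range.
(7) the permitted window runs from September 16, 2001 + 10 = September 26, 2001 to September 16, 2001 + 33 = October 19, 2001; done October 17, 2001 — within the window.

Yes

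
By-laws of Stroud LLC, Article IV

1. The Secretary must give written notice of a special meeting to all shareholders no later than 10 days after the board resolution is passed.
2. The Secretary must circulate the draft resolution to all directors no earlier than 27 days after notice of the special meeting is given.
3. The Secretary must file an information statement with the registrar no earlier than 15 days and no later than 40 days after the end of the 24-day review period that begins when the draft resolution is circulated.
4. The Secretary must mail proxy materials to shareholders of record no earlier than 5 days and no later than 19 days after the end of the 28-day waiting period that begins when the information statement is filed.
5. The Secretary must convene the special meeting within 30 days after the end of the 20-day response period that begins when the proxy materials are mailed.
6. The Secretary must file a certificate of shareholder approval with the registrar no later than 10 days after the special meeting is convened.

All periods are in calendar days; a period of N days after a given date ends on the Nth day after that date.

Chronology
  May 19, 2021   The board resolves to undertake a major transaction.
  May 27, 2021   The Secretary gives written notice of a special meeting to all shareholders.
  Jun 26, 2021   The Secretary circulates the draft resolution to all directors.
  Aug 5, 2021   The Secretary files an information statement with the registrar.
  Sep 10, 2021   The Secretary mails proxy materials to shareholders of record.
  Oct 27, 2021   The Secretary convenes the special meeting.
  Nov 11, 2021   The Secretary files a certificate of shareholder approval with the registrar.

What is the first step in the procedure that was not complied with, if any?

Step 1 — counting 10 days from May 19, 2021 (when the board resolution is passed) gives a deadline of May 29, 2021; done May 27, 2021 — timely.
Step 2 — must wait 27 days from May 27, 2021 (when notice of the special meeting is given), so not before Jun 23, 2021; done Jun 26, 2021, after the minimum wait.
Step 3 — 15 and 40 days from Jul 20, 2021 (end of the 24-day review period, which began when the draft resolution is circulated on Jun 26, 2021) are Aug 4, 2021 and Aug 29, 2021 respectively; done Aug 5, 2021 — within the window.
Step 4 — 5 and 19 days from Sep 2, 2021 (end of the 28-day waiting period, which began when the information statement is filed on Aug 5, 2021) are Sep 7, 2021 and Sep 21, 2021 respectively; done Sep 10, 2021, which is between those dates.
Step 5 — counting 30 days from Sep 30, 2021 (end of the 20-day response period, which began when the proxy materials are mailed on Sep 10, 2021) gives a deadline of Oct 30, 2021; completed Oct 27, 2021, before the deadline.
Step 6 — counting 10 days from Oct 27, 2021 (when the special meeting is convened) gives a deadline of Nov 6, 2021; not done until Nov 11, 2021, 5 days after the deadline.
The analysis stops there.

Step 6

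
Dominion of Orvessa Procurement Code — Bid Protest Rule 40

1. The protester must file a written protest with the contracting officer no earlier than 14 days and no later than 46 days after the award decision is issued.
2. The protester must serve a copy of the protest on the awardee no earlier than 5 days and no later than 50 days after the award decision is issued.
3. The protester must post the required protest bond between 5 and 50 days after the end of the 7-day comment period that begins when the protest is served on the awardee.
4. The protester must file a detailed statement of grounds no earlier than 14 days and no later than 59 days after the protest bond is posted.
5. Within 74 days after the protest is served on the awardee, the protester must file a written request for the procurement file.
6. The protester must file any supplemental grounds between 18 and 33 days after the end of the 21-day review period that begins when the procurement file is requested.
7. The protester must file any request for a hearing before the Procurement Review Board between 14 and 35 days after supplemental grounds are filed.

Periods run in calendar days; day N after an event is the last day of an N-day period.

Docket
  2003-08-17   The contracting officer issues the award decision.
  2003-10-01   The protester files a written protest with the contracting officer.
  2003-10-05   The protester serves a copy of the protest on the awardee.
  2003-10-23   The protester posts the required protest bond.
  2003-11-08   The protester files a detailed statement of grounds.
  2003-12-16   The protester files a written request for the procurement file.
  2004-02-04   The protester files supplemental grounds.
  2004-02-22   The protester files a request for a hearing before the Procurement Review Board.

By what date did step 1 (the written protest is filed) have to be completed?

Step 1 runs from 2003-08-17, when the award decision is issued. The window is 14–46 days after 2003-08-17; it closes on 2003-10-02.

2003-10-02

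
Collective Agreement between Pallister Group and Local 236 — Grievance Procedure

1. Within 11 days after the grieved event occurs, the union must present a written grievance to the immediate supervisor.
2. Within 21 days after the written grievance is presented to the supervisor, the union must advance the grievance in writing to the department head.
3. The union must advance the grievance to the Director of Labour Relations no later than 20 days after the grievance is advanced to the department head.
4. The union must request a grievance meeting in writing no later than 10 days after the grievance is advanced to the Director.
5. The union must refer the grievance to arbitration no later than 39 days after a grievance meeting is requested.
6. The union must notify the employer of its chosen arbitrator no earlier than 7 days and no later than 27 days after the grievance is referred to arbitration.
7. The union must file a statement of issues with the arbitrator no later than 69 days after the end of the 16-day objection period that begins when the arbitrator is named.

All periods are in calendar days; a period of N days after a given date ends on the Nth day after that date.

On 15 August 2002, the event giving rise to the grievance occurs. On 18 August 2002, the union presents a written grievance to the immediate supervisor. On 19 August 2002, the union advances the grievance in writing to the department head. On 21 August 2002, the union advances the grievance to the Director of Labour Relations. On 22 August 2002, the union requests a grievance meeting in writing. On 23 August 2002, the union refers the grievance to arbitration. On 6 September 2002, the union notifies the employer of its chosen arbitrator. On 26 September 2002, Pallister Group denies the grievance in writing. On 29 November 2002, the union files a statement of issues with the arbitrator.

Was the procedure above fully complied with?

Step 1 — counting 11 days from 15 August 2002 (when the grieved event occurs) gives a deadline of 26 August 2002; 18 August 2002 is within that limit.
Step 2 — counting 21 days from 18 August 2002 (when the written grievance is presented to the supervisor) gives a deadline of 8 September 2002; completed 19 August 2002, before the deadline.
Step 3 — counting 20 days from 19 August 2002 (when the grievance is advanced to the department head) gives a deadline of 8 September 2002; completed 21 August 2002, before the deadline.
Step 4 — counting 10 days from 21 August 2002 (when the grievance is advanced to the Director) gives a deadline of 31 August 2002; done 22 August 2002 — timely.
Step 5 — counting 39 days from 22 August 2002 (when a grievance meeting is requested) gives a deadline of 30 September 2002; 23 August 2002 is within that limit.
Step 6 — 7 and 27 days from 23 August 2002 (when the grievance is referred to arbitration) are 30 August 2002 and 19 September 2002 respectively; done 6 September 2002, which is between those dates.
Step 7 — counting 69 days from 22 September 2002 (end of the 16-day objection period, which began when the arbitrator is named on 6 September 2002) gives a deadline of 30 November 2002; 29 November 2002 is within that limit.

Yes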